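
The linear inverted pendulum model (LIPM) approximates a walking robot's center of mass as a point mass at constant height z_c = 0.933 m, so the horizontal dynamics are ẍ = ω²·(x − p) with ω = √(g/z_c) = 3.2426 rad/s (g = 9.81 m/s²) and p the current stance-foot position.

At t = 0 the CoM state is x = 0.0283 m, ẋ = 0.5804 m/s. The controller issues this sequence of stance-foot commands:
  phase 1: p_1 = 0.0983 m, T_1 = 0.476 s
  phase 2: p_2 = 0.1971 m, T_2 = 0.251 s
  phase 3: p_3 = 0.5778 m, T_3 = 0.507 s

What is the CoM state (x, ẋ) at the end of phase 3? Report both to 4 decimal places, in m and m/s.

phase 1: p=0.0983, T=0.476, ωT=1.543478, cosh=2.447238, sinh=2.233602; start (x,ẋ)=(0.028300, 0.580400) → end (x,ẋ)=(0.326790, 0.913390)
phase 2: p=0.1971, T=0.251, ωT=0.813893, cosh=1.349903, sinh=0.906773; start (x,ẋ)=(0.326790, 0.913390) → end (x,ẋ)=(0.627593, 1.614316)
phase 3: p=0.5778, T=0.507, ωT=1.643998, cosh=2.684514, sinh=2.491308; start (x,ẋ)=(0.627593, 1.614316) → end (x,ẋ)=(1.951759, 4.735901)

x = 1.9518, ẋ = 4.7359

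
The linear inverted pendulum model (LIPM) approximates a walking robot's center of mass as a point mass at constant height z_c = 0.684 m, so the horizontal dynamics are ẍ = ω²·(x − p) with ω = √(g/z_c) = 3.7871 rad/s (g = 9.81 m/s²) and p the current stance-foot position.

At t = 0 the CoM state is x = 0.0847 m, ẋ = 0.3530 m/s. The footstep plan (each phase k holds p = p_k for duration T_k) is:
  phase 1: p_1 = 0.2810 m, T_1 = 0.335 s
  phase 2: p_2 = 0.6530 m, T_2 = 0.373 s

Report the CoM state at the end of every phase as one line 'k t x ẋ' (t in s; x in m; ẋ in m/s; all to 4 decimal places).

1 0.3350 0.0570 -0.5400
2 0.7080 -0.9188 -5.5343

phase 1: p=0.2810, T=0.335, ωT=1.268679, cosh=1.918676, sinh=1.637474; start (x,ẋ)=(0.084700, 0.353000) → end (x,ẋ)=(0.056995, -0.540018)
phase 2: p=0.6530, T=0.373, ωT=1.412588, cosh=2.175041, sinh=1.931529; start (x,ẋ)=(0.056995, -0.540018) → end (x,ẋ)=(-0.918761, -5.534277)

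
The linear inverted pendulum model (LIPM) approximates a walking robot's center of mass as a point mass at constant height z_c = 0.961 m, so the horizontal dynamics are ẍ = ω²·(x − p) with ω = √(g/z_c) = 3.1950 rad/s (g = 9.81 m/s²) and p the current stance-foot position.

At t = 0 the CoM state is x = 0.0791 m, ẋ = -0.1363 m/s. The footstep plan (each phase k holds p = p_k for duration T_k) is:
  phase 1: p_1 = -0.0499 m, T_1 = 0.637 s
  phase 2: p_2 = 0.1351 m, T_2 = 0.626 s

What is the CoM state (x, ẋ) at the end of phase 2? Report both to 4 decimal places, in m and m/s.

phase 1: p=-0.0499, T=0.637, ωT=2.035215, cosh=3.892275, sinh=3.761623; start (x,ẋ)=(0.079100, -0.136300) → end (x,ẋ)=(0.291731, 1.019854)
phase 2: p=0.1351, T=0.626, ωT=2.000070, cosh=3.762450, sinh=3.627124; start (x,ẋ)=(0.291731, 1.019854) → end (x,ẋ)=(1.882206, 5.652296)

x = 1.8822, ẋ = 5.6523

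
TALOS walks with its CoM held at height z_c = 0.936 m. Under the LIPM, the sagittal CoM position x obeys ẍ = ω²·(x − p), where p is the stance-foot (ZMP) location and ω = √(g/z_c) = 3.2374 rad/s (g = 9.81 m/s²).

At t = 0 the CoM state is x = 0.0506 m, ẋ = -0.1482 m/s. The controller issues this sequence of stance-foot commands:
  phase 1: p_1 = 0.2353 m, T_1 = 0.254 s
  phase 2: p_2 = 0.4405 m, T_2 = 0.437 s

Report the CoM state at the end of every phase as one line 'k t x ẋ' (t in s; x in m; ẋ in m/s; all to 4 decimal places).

1 0.2540 -0.0575 -0.7502
2 0.6910 -1.0934 -4.7563

phase 1: p=0.2353, T=0.254, ωT=0.822300, cosh=1.357574, sinh=0.918154; start (x,ẋ)=(0.050600, -0.148200) → end (x,ẋ)=(-0.057475, -0.750200)
phase 2: p=0.4405, T=0.437, ωT=1.414744, cosh=2.179210, sinh=1.936222; start (x,ẋ)=(-0.057475, -0.750200) → end (x,ẋ)=(-1.093370, -4.756311)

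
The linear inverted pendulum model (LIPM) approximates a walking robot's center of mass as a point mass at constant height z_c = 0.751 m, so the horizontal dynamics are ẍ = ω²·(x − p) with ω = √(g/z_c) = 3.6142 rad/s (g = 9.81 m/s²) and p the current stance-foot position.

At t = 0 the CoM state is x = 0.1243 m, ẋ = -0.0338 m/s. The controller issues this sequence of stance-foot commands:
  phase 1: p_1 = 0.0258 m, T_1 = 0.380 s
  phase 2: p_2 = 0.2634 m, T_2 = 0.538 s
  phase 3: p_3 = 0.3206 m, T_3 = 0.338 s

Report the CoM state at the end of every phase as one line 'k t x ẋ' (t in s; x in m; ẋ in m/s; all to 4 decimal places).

phase 1: p=0.0258, T=0.380, ωT=1.373396, cosh=2.100992, sinh=1.847746; start (x,ẋ)=(0.124300, -0.033800) → end (x,ẋ)=(0.215468, 0.586782)
phase 2: p=0.2634, T=0.538, ωT=1.944440, cosh=3.566391, sinh=3.423323; start (x,ẋ)=(0.215468, 0.586782) → end (x,ẋ)=(0.648246, 1.499645)
phase 3: p=0.3206, T=0.338, ωT=1.221600, cosh=1.843684, sinh=1.548926; start (x,ẋ)=(0.648246, 1.499645) → end (x,ẋ)=(1.567374, 4.599077)

1 0.3800 0.2155 0.5868
2 0.9180 0.6482 1.4996
3 1.2560 1.5674 4.5991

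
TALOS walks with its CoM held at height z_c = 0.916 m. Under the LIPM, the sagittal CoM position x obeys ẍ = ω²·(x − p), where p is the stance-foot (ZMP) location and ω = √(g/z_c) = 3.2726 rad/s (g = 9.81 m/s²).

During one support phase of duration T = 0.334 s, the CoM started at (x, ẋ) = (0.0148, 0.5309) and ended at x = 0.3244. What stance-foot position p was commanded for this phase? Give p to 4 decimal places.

p = -0.1290

ωT = 3.2726·0.334 = 1.093048; cosh(ωT) = 1.659274, sinh(ωT) = 1.324081
x(T) = p + (x₀−p)·cosh(ωT) + (ẋ₀/ω)·sinh(ωT) ⇒ p·(1 − cosh) = x(T) − x₀·cosh − (ẋ₀/ω)·sinh
numerator   = 0.3244 − (0.0148)·1.659274 − (0.5309/3.2726)·1.324081 = 0.085043
denominator = 1 − 1.659274 = -0.659274
p = 0.085043 / -0.659274 = -0.1290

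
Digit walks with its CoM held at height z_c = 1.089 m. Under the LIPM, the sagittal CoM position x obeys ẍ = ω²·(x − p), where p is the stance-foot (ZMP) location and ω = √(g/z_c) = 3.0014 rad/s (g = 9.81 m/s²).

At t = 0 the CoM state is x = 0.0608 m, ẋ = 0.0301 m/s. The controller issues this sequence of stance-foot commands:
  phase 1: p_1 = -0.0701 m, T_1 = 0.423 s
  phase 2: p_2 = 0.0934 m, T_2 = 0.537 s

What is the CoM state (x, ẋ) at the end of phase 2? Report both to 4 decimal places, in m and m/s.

phase 1: p=-0.0701, T=0.423, ωT=1.269592, cosh=1.920173, sinh=1.639227; start (x,ẋ)=(0.060800, 0.030100) → end (x,ẋ)=(0.197690, 0.701822)
phase 2: p=0.0934, T=0.537, ωT=1.611752, cosh=2.605560, sinh=2.406023; start (x,ẋ)=(0.197690, 0.701822) → end (x,ẋ)=(0.927738, 2.581763)

x = 0.9277, ẋ = 2.5818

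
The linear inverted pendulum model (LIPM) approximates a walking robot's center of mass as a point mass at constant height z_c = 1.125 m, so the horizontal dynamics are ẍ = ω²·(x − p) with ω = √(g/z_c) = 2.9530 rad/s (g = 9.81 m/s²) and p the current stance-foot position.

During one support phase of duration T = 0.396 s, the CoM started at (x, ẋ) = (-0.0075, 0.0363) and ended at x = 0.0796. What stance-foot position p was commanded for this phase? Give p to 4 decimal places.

ωT = 2.9530·0.396 = 1.169388; cosh(ωT) = 1.765289, sinh(ωT) = 1.454732
x(T) = p + (x₀−p)·cosh(ωT) + (ẋ₀/ω)·sinh(ωT) ⇒ p·(1 − cosh) = x(T) − x₀·cosh − (ẋ₀/ω)·sinh
numerator   = 0.0796 − (-0.0075)·1.765289 − (0.0363/2.9530)·1.454732 = 0.074957
denominator = 1 − 1.765289 = -0.765289
p = 0.074957 / -0.765289 = -0.0979

p = -0.0979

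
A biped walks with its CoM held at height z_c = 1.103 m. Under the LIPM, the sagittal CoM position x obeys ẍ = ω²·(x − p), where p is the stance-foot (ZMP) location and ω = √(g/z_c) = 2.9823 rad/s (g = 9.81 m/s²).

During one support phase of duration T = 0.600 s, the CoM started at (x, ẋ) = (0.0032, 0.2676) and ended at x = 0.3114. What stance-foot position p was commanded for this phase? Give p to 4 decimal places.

ωT = 2.9823·0.600 = 1.789380; cosh(ωT) = 3.076402, sinh(ωT) = 2.909338
x(T) = p + (x₀−p)·cosh(ωT) + (ẋ₀/ω)·sinh(ωT) ⇒ p·(1 − cosh) = x(T) − x₀·cosh − (ẋ₀/ω)·sinh
numerator   = 0.3114 − (0.0032)·3.076402 − (0.2676/2.9823)·2.909338 = 0.040502
denominator = 1 − 3.076402 = -2.076402
p = 0.040502 / -2.076402 = -0.0195

p = -0.0195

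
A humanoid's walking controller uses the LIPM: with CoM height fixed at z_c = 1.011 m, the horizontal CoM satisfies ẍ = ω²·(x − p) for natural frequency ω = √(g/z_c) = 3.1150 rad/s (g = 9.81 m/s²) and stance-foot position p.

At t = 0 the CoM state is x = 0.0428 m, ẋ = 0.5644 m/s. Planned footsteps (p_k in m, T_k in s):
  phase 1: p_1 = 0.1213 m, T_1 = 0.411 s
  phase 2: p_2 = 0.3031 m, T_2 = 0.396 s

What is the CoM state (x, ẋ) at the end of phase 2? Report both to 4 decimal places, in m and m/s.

x = 0.5882, ẋ = 1.1186

phase 1: p=0.1213, T=0.411, ωT=1.280265, cosh=1.937778, sinh=1.659815; start (x,ẋ)=(0.042800, 0.564400) → end (x,ẋ)=(0.269923, 0.687812)
phase 2: p=0.3031, T=0.396, ωT=1.233540, cosh=1.862311, sinh=1.571051; start (x,ẋ)=(0.269923, 0.687812) → end (x,ẋ)=(0.588211, 1.118555)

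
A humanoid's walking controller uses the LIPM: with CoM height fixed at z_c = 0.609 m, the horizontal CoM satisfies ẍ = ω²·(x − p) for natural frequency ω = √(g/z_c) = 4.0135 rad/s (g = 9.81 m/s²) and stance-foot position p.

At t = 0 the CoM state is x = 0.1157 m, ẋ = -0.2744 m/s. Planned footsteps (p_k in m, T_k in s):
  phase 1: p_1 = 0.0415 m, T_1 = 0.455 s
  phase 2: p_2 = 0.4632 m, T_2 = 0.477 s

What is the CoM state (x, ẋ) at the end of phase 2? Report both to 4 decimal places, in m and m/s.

phase 1: p=0.0415, T=0.455, ωT=1.826143, cosh=3.185460, sinh=3.024426; start (x,ẋ)=(0.115700, -0.274400) → end (x,ẋ)=(0.071083, 0.026589)
phase 2: p=0.4632, T=0.477, ωT=1.914439, cosh=3.465280, sinh=3.317856; start (x,ẋ)=(0.071083, 0.026589) → end (x,ẋ)=(-0.873614, -5.129370)

x = -0.8736, ẋ = -5.1294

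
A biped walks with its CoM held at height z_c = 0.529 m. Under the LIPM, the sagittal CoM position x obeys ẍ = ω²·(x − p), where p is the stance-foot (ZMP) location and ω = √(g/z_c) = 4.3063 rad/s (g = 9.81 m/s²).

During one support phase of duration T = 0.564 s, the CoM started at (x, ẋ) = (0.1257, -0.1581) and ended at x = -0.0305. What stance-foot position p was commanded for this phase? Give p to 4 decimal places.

p = 0.1150

ωT = 4.3063·0.564 = 2.428753; cosh(ωT) = 5.716438, sinh(ωT) = 5.628291
x(T) = p + (x₀−p)·cosh(ωT) + (ẋ₀/ω)·sinh(ωT) ⇒ p·(1 − cosh) = x(T) − x₀·cosh − (ẋ₀/ω)·sinh
numerator   = -0.0305 − (0.1257)·5.716438 − (-0.1581/4.3063)·5.628291 = -0.542421
denominator = 1 − 5.716438 = -4.716438
p = -0.542421 / -4.716438 = 0.1150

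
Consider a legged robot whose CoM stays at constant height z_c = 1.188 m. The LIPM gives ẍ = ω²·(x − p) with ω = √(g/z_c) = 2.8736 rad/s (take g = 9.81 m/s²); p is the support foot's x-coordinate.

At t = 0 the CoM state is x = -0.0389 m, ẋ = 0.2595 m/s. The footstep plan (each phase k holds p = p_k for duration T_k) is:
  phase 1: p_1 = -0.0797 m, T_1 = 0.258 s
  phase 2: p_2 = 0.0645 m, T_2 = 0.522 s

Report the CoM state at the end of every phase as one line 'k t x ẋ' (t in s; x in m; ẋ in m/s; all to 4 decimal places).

1 0.2580 0.0461 0.4293
2 0.7800 0.3393 0.8972

phase 1: p=-0.0797, T=0.258, ωT=0.741389, cosh=1.287650, sinh=0.811198; start (x,ẋ)=(-0.038900, 0.259500) → end (x,ẋ)=(0.046091, 0.429252)
phase 2: p=0.0645, T=0.522, ωT=1.500019, cosh=2.352450, sinh=2.129325; start (x,ẋ)=(0.046091, 0.429252) → end (x,ẋ)=(0.339268, 0.897155)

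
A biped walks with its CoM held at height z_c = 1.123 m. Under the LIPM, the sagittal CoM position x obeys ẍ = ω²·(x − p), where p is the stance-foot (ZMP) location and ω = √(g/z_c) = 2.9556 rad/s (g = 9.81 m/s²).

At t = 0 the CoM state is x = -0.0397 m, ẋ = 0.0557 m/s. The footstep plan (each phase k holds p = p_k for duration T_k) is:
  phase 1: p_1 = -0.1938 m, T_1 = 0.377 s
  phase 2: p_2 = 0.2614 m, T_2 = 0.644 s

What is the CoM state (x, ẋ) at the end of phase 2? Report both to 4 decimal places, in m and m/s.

phase 1: p=-0.1938, T=0.377, ωT=1.114261, cosh=1.687737, sinh=1.359579; start (x,ẋ)=(-0.039700, 0.055700) → end (x,ẋ)=(0.091902, 0.713238)
phase 2: p=0.2614, T=0.644, ωT=1.903406, cosh=3.428884, sinh=3.279824; start (x,ẋ)=(0.091902, 0.713238) → end (x,ẋ)=(0.471691, 0.802526)

x = 0.4717, ẋ = 0.8025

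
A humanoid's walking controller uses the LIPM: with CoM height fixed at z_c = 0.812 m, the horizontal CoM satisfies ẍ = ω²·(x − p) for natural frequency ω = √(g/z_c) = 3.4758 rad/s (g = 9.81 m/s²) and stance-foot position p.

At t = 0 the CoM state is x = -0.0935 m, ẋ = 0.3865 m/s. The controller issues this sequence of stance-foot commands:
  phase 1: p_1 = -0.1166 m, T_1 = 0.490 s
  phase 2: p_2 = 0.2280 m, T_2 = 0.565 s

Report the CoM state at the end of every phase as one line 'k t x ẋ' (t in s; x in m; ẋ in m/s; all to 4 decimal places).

phase 1: p=-0.1166, T=0.490, ωT=1.703142, cosh=2.836642, sinh=2.654532; start (x,ẋ)=(-0.093500, 0.386500) → end (x,ẋ)=(0.244103, 1.309497)
phase 2: p=0.2280, T=0.565, ωT=1.963827, cosh=3.633434, sinh=3.493114; start (x,ẋ)=(0.244103, 1.309497) → end (x,ẋ)=(1.602531, 4.953490)

1 0.4900 0.2441 1.3095
2 1.0550 1.6025 4.9535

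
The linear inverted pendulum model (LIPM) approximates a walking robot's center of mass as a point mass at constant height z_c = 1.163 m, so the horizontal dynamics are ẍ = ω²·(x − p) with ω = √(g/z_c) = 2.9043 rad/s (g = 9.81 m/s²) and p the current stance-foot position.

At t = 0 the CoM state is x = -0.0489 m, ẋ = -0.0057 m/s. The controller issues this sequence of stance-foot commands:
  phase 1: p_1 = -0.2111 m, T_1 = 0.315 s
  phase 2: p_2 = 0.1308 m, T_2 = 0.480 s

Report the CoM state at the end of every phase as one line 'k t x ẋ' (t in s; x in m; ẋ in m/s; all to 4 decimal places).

phase 1: p=-0.2111, T=0.315, ωT=0.914855, cosh=1.448493, sinh=1.047919; start (x,ẋ)=(-0.048900, -0.005700) → end (x,ẋ)=(0.021789, 0.485394)
phase 2: p=0.1308, T=0.480, ωT=1.394064, cosh=2.139632, sinh=1.891567; start (x,ẋ)=(0.021789, 0.485394) → end (x,ẋ)=(0.213693, 0.439694)

1 0.3150 0.0218 0.4854
2 0.7950 0.2137 0.4397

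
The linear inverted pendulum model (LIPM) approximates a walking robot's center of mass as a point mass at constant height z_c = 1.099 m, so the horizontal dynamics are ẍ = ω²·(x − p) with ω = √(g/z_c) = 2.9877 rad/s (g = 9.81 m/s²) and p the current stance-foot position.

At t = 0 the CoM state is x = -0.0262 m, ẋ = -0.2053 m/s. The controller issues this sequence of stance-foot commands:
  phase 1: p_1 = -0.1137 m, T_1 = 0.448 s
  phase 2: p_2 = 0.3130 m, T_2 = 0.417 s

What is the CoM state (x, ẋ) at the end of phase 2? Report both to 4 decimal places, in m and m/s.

x = -0.3596, ẋ = -1.6779

phase 1: p=-0.1137, T=0.448, ωT=1.338490, cosh=2.037761, sinh=1.775519; start (x,ẋ)=(-0.026200, -0.205300) → end (x,ẋ)=(-0.057401, 0.045811)
phase 2: p=0.3130, T=0.417, ωT=1.245871, cosh=1.881825, sinh=1.594135; start (x,ẋ)=(-0.057401, 0.045811) → end (x,ẋ)=(-0.359587, -1.677937)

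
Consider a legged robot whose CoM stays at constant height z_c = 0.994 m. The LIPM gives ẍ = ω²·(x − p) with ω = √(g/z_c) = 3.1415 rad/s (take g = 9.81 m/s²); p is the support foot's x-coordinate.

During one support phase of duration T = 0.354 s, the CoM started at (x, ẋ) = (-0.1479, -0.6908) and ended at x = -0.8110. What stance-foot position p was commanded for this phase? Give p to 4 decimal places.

p = 0.3850

ωT = 3.1415·0.354 = 1.112091; cosh(ωT) = 1.684790, sinh(ωT) = 1.355920
x(T) = p + (x₀−p)·cosh(ωT) + (ẋ₀/ω)·sinh(ωT) ⇒ p·(1 − cosh) = x(T) − x₀·cosh − (ẋ₀/ω)·sinh
numerator   = -0.8110 − (-0.1479)·1.684790 − (-0.6908/3.1415)·1.355920 = -0.263660
denominator = 1 − 1.684790 = -0.684790
p = -0.263660 / -0.684790 = 0.3850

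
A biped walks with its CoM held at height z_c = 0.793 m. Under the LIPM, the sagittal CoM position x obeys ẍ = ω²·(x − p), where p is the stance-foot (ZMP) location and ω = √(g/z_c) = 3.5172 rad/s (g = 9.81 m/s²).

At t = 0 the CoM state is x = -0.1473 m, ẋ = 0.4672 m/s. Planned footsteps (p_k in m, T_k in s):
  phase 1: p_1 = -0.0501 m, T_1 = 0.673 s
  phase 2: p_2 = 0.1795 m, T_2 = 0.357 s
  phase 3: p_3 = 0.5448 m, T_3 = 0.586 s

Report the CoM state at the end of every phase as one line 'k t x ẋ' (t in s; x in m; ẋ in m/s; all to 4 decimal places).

phase 1: p=-0.0501, T=0.673, ωT=2.367076, cosh=5.379955, sinh=5.286200; start (x,ẋ)=(-0.147300, 0.467200) → end (x,ẋ)=(0.129150, 0.706312)
phase 2: p=0.1795, T=0.357, ωT=1.255640, cosh=1.897489, sinh=1.612596; start (x,ẋ)=(0.129150, 0.706312) → end (x,ẋ)=(0.407797, 1.054642)
phase 3: p=0.5448, T=0.586, ωT=2.061079, cosh=3.990879, sinh=3.863563; start (x,ẋ)=(0.407797, 1.054642) → end (x,ẋ)=(1.156538, 2.347228)

1 0.6730 0.1291 0.7063
2 1.0300 0.4078 1.0546
3 1.6160 1.1565 2.3472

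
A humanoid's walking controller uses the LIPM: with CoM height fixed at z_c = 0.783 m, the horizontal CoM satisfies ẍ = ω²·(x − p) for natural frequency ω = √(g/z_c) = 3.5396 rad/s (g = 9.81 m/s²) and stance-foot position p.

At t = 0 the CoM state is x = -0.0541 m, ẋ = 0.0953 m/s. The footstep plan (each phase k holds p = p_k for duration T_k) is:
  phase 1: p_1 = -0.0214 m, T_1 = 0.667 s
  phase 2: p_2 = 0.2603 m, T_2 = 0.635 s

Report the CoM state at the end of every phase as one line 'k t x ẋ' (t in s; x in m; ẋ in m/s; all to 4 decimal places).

1 0.6670 -0.0548 -0.0984
2 1.3020 -1.3779 -5.6910

phase 1: p=-0.0214, T=0.667, ωT=2.360913, cosh=5.347481, sinh=5.253147; start (x,ẋ)=(-0.054100, 0.095300) → end (x,ẋ)=(-0.054827, -0.098410)
phase 2: p=0.2603, T=0.635, ωT=2.247646, cosh=4.785538, sinh=4.679890; start (x,ẋ)=(-0.054827, -0.098410) → end (x,ẋ)=(-1.377866, -5.691008)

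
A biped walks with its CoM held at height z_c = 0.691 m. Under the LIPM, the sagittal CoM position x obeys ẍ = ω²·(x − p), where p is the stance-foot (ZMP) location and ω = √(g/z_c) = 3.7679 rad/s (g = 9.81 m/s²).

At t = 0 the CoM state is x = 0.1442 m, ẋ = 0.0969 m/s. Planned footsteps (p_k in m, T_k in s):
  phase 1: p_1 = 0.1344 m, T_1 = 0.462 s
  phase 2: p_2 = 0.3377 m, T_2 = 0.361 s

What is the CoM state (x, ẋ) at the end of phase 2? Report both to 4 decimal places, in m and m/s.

x = 0.3097, ẋ = 0.0938

phase 1: p=0.1344, T=0.462, ωT=1.740770, cosh=2.938558, sinh=2.763173; start (x,ẋ)=(0.144200, 0.096900) → end (x,ẋ)=(0.234259, 0.386778)
phase 2: p=0.3377, T=0.361, ωT=1.360212, cosh=2.076813, sinh=1.820206; start (x,ẋ)=(0.234259, 0.386778) → end (x,ẋ)=(0.309718, 0.093830)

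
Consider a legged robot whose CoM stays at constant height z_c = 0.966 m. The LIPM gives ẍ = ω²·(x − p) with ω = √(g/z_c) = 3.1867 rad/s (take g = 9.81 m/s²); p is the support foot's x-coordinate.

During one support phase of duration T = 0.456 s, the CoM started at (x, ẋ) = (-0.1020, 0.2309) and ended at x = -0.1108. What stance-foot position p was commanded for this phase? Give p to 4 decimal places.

ωT = 3.1867·0.456 = 1.453135; cosh(ωT) = 2.255169, sinh(ωT) = 2.021333
x(T) = p + (x₀−p)·cosh(ωT) + (ẋ₀/ω)·sinh(ωT) ⇒ p·(1 − cosh) = x(T) − x₀·cosh − (ẋ₀/ω)·sinh
numerator   = -0.1108 − (-0.1020)·2.255169 − (0.2309/3.1867)·2.021333 = -0.027233
denominator = 1 − 2.255169 = -1.255169
p = -0.027233 / -1.255169 = 0.0217

p = 0.0217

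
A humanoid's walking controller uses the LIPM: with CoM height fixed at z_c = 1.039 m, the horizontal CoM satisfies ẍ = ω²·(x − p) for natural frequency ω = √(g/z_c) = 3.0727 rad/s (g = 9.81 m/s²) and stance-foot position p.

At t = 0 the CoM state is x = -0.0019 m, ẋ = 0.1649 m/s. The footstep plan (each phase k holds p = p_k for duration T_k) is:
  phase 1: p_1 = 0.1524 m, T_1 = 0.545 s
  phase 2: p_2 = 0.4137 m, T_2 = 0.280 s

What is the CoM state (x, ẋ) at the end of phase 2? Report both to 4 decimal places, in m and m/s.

phase 1: p=0.1524, T=0.545, ωT=1.674622, cosh=2.762077, sinh=2.574698; start (x,ẋ)=(-0.001900, 0.164900) → end (x,ẋ)=(-0.135614, -0.765243)
phase 2: p=0.4137, T=0.280, ωT=0.860356, cosh=1.393507, sinh=0.970495; start (x,ẋ)=(-0.135614, -0.765243) → end (x,ẋ)=(-0.593471, -2.704449)

x = -0.5935, ẋ = -2.7044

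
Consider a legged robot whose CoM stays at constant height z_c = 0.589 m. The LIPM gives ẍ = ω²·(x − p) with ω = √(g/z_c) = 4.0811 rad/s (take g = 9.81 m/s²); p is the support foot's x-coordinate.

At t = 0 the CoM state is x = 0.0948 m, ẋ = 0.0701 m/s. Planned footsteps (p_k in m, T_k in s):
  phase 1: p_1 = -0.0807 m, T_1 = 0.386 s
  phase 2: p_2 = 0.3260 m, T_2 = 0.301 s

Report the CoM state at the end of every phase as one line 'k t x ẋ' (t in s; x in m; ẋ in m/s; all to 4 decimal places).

phase 1: p=-0.0807, T=0.386, ωT=1.575305, cosh=2.519579, sinh=2.312634; start (x,ẋ)=(0.094800, 0.070100) → end (x,ẋ)=(0.401210, 1.833008)
phase 2: p=0.3260, T=0.301, ωT=1.228411, cosh=1.854278, sinh=1.561520; start (x,ẋ)=(0.401210, 1.833008) → end (x,ẋ)=(1.166809, 3.878195)

1 0.3860 0.4012 1.8330
2 0.6870 1.1668 3.8782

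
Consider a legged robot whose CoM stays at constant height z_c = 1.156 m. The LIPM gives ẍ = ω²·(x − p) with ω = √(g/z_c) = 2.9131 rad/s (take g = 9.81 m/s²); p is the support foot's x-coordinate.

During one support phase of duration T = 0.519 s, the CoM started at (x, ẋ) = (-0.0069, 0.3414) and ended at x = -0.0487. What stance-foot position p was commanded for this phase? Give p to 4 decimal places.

p = 0.2069

ωT = 2.9131·0.519 = 1.511899; cosh(ωT) = 2.377913, sinh(ωT) = 2.157422
x(T) = p + (x₀−p)·cosh(ωT) + (ẋ₀/ω)·sinh(ωT) ⇒ p·(1 − cosh) = x(T) − x₀·cosh − (ẋ₀/ω)·sinh
numerator   = -0.0487 − (-0.0069)·2.377913 − (0.3414/2.9131)·2.157422 = -0.285131
denominator = 1 − 2.377913 = -1.377913
p = -0.285131 / -1.377913 = 0.2069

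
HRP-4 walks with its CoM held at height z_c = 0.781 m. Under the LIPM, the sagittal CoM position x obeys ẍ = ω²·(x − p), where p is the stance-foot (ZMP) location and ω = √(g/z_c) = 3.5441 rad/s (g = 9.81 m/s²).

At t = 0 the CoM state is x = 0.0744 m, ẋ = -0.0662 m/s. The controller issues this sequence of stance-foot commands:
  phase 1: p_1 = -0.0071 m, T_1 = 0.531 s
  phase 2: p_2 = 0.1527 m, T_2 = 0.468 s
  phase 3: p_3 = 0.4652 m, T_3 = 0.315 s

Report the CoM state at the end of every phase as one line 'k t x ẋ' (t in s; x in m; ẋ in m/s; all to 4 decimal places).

phase 1: p=-0.0071, T=0.531, ωT=1.881917, cosh=3.359189, sinh=3.206891; start (x,ẋ)=(0.074400, -0.066200) → end (x,ẋ)=(0.206773, 0.703913)
phase 2: p=0.1527, T=0.468, ωT=1.658639, cosh=2.721277, sinh=2.530879; start (x,ẋ)=(0.206773, 0.703913) → end (x,ẋ)=(0.802519, 2.400558)
phase 3: p=0.4652, T=0.315, ωT=1.116391, cosh=1.690637, sinh=1.363178; start (x,ẋ)=(0.802519, 2.400558) → end (x,ẋ)=(1.958817, 5.688140)

1 0.5310 0.2068 0.7039
2 0.9990 0.8025 2.4006
3 1.3140 1.9588 5.6881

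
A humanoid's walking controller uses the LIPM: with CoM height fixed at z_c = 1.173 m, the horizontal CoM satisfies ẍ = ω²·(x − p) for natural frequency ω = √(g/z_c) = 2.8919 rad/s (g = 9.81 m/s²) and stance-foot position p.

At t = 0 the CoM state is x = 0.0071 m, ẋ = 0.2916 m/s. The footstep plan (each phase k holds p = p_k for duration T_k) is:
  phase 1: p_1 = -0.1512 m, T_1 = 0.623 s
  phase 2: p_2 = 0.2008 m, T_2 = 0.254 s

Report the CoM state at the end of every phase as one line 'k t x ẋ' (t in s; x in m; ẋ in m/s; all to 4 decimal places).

1 0.6230 0.6387 2.2568
2 0.8770 1.3884 3.9096

phase 1: p=-0.1512, T=0.623, ωT=1.801654, cosh=3.112343, sinh=2.947317; start (x,ẋ)=(0.007100, 0.291600) → end (x,ẋ)=(0.638672, 2.256805)
phase 2: p=0.2008, T=0.254, ωT=0.734543, cosh=1.282127, sinh=0.802402; start (x,ẋ)=(0.638672, 2.256805) → end (x,ẋ)=(1.388392, 3.909576)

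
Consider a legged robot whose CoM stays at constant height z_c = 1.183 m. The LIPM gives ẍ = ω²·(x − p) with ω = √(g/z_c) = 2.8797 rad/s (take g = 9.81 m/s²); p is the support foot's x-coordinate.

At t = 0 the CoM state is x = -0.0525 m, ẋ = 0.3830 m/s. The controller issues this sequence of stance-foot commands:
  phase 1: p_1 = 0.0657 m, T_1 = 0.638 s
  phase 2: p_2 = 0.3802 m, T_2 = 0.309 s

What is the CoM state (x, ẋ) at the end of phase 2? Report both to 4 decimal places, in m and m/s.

phase 1: p=0.0657, T=0.638, ωT=1.837249, cosh=3.219246, sinh=3.059991; start (x,ẋ)=(-0.052500, 0.383000) → end (x,ẋ)=(0.092164, 0.191410)
phase 2: p=0.3802, T=0.309, ωT=0.889827, cosh=1.422718, sinh=1.011991; start (x,ẋ)=(0.092164, 0.191410) → end (x,ẋ)=(0.037671, -0.567082)

x = 0.0377, ẋ = -0.5671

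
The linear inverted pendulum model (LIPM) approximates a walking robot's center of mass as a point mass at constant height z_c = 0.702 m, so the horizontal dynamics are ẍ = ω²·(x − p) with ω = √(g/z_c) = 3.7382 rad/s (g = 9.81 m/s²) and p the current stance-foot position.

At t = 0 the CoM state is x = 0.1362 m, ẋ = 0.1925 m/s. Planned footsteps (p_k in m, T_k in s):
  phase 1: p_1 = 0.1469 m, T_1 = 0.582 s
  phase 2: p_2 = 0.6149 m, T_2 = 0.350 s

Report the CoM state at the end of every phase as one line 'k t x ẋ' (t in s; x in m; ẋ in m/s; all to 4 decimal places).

phase 1: p=0.1469, T=0.582, ωT=2.175632, cosh=4.460645, sinh=4.347109; start (x,ẋ)=(0.136200, 0.192500) → end (x,ẋ)=(0.323027, 0.684795)
phase 2: p=0.6149, T=0.350, ωT=1.308370, cosh=1.985199, sinh=1.714939; start (x,ẋ)=(0.323027, 0.684795) → end (x,ẋ)=(0.349631, -0.511679)

1 0.5820 0.3230 0.6848
2 0.9320 0.3496 -0.5117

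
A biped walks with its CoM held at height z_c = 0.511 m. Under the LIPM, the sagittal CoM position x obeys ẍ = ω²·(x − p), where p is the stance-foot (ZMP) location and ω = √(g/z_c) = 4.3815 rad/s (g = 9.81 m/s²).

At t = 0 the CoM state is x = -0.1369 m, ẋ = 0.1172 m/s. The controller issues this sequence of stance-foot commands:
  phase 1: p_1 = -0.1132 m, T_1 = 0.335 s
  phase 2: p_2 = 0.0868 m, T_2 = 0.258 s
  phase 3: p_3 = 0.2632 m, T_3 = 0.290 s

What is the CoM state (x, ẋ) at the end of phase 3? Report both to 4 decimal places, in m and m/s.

x = -1.1159, ẋ = -5.7416

phase 1: p=-0.1132, T=0.335, ωT=1.467803, cosh=2.285060, sinh=2.054628; start (x,ẋ)=(-0.136900, 0.117200) → end (x,ẋ)=(-0.112397, 0.054453)
phase 2: p=0.0868, T=0.258, ωT=1.130427, cosh=1.709937, sinh=1.387042; start (x,ẋ)=(-0.112397, 0.054453) → end (x,ẋ)=(-0.236576, -1.117473)
phase 3: p=0.2632, T=0.290, ωT=1.270635, cosh=1.921884, sinh=1.641231; start (x,ẋ)=(-0.236576, -1.117473) → end (x,ẋ)=(-1.115897, -5.741570)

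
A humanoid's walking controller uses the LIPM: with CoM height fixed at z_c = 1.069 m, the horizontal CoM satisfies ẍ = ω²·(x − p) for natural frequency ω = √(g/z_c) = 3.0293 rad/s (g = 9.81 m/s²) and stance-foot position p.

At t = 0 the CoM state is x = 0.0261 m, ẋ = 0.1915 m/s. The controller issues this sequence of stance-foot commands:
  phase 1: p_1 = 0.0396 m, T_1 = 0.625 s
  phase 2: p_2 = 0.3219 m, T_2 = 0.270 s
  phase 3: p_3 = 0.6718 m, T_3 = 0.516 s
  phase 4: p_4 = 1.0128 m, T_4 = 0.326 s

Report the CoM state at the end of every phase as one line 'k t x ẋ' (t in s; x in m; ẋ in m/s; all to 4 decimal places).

phase 1: p=0.0396, T=0.625, ωT=1.893312, cosh=3.395952, sinh=3.245380; start (x,ẋ)=(0.026100, 0.191500) → end (x,ẋ)=(0.198914, 0.517603)
phase 2: p=0.3219, T=0.270, ωT=0.817911, cosh=1.353557, sinh=0.912205; start (x,ẋ)=(0.198914, 0.517603) → end (x,ẋ)=(0.311296, 0.360754)
phase 3: p=0.6718, T=0.516, ωT=1.563119, cosh=2.491584, sinh=2.282102; start (x,ẋ)=(0.311296, 0.360754) → end (x,ẋ)=(0.045346, -1.593375)
phase 4: p=1.0128, T=0.326, ωT=0.987552, cosh=1.528571, sinh=1.156083; start (x,ẋ)=(0.045346, -1.593375) → end (x,ẋ)=(-1.074107, -5.823728)

1 0.6250 0.1989 0.5176
2 0.8950 0.3113 0.3608
3 1.4110 0.0453 -1.5934
4 1.7370 -1.0741 -5.8237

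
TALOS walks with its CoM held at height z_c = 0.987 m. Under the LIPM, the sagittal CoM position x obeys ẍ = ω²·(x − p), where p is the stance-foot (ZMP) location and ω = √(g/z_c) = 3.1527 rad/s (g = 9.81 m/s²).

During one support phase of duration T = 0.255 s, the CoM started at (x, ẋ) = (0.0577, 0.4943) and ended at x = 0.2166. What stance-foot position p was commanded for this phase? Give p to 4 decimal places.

ωT = 3.1527·0.255 = 0.803939; cosh(ωT) = 1.340943, sinh(ωT) = 0.893380
x(T) = p + (x₀−p)·cosh(ωT) + (ẋ₀/ω)·sinh(ωT) ⇒ p·(1 − cosh) = x(T) − x₀·cosh − (ẋ₀/ω)·sinh
numerator   = 0.2166 − (0.0577)·1.340943 − (0.4943/3.1527)·0.893380 = -0.000842
denominator = 1 − 1.340943 = -0.340943
p = -0.000842 / -0.340943 = 0.0025

p = 0.0025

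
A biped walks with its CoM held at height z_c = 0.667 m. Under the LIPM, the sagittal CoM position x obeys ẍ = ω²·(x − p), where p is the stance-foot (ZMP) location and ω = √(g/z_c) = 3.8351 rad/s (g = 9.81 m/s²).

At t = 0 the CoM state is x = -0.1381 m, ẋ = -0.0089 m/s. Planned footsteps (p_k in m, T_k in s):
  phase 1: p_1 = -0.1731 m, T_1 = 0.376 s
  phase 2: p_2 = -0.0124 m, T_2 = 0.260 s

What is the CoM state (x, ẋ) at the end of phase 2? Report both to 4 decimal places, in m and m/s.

phase 1: p=-0.1731, T=0.376, ωT=1.441998, cosh=2.232795, sinh=1.996340; start (x,ẋ)=(-0.138100, -0.008900) → end (x,ẋ)=(-0.099585, 0.248094)
phase 2: p=-0.0124, T=0.260, ωT=0.997126, cosh=1.539709, sinh=1.170771; start (x,ẋ)=(-0.099585, 0.248094) → end (x,ẋ)=(-0.070902, -0.009470)

x = -0.0709, ẋ = -0.0095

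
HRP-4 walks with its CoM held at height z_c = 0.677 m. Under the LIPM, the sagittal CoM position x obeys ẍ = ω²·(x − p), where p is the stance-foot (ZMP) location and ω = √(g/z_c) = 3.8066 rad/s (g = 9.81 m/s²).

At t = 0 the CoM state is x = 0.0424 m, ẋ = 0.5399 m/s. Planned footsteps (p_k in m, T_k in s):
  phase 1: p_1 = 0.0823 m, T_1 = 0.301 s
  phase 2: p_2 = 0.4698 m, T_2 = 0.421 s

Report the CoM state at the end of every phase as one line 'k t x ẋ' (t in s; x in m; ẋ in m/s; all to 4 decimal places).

phase 1: p=0.0823, T=0.301, ωT=1.145787, cosh=1.731444, sinh=1.413470; start (x,ẋ)=(0.042400, 0.539900) → end (x,ẋ)=(0.213692, 0.720124)
phase 2: p=0.4698, T=0.421, ωT=1.602579, cosh=2.583599, sinh=2.382222; start (x,ẋ)=(0.213692, 0.720124) → end (x,ẋ)=(0.258782, -0.461923)

1 0.3010 0.2137 0.7201
2 0.7220 0.2588 -0.4619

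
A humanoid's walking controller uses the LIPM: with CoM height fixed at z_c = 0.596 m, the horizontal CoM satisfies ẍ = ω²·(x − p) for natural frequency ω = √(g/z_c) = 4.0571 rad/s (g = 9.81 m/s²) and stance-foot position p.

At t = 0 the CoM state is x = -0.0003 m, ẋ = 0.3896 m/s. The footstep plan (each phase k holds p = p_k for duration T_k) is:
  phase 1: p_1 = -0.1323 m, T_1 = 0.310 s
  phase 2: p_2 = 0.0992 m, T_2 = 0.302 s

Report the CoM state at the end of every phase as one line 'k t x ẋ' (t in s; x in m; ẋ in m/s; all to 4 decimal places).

1 0.3100 0.2738 1.6063
2 0.6120 1.0381 4.0728

phase 1: p=-0.1323, T=0.310, ωT=1.257701, cosh=1.900816, sinh=1.616509; start (x,ẋ)=(-0.000300, 0.389600) → end (x,ẋ)=(0.273840, 1.606259)
phase 2: p=0.0992, T=0.302, ωT=1.225244, cosh=1.849342, sinh=1.555656; start (x,ẋ)=(0.273840, 1.606259) → end (x,ẋ)=(1.038073, 4.072753)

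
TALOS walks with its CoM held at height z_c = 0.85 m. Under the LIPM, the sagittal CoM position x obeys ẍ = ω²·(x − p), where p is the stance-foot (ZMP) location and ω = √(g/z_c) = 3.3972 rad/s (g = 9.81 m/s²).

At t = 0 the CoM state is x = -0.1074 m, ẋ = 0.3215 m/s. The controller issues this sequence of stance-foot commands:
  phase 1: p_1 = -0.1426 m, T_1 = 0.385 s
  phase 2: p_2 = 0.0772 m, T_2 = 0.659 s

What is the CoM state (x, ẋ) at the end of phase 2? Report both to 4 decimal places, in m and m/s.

x = 1.2861, ẋ = 4.1923

phase 1: p=-0.1426, T=0.385, ωT=1.307922, cosh=1.984431, sinh=1.714049; start (x,ẋ)=(-0.107400, 0.321500) → end (x,ẋ)=(0.089464, 0.842963)
phase 2: p=0.0772, T=0.659, ωT=2.238755, cosh=4.744117, sinh=4.637525; start (x,ẋ)=(0.089464, 0.842963) → end (x,ẋ)=(1.286113, 4.192330)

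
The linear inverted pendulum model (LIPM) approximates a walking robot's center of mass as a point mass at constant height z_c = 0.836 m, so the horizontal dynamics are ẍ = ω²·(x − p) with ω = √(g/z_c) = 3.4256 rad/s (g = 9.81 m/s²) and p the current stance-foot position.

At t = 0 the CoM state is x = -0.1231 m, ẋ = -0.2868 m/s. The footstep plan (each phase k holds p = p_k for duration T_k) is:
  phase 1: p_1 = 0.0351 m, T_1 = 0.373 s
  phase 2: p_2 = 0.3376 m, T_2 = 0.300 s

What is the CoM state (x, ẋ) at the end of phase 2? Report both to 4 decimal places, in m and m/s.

x = -1.3560, ẋ = -5.4053

phase 1: p=0.0351, T=0.373, ωT=1.277749, cosh=1.933608, sinh=1.654944; start (x,ẋ)=(-0.123100, -0.286800) → end (x,ẋ)=(-0.409353, -1.451422)
phase 2: p=0.3376, T=0.300, ωT=1.027680, cosh=1.576206, sinh=1.218369; start (x,ẋ)=(-0.409353, -1.451422) → end (x,ẋ)=(-1.355973, -5.405257)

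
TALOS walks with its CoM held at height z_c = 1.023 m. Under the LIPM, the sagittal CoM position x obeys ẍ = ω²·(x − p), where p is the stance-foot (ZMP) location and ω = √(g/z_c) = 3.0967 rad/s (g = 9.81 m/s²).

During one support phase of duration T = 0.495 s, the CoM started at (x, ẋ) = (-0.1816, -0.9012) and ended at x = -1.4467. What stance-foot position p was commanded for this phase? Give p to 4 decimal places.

ωT = 3.0967·0.495 = 1.532866; cosh(ωT) = 2.423675, sinh(ωT) = 2.207759
x(T) = p + (x₀−p)·cosh(ωT) + (ẋ₀/ω)·sinh(ωT) ⇒ p·(1 − cosh) = x(T) − x₀·cosh − (ẋ₀/ω)·sinh
numerator   = -1.4467 − (-0.1816)·2.423675 − (-0.9012/3.0967)·2.207759 = -0.364060
denominator = 1 − 2.423675 = -1.423675
p = -0.364060 / -1.423675 = 0.2557

p = 0.2557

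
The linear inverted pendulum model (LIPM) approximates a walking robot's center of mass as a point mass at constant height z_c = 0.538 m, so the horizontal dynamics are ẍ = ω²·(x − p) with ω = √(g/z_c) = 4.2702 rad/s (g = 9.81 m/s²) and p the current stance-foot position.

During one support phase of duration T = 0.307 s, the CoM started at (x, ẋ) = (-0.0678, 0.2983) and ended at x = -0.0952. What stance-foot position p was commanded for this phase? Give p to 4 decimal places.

ωT = 4.2702·0.307 = 1.310951; cosh(ωT) = 1.989632, sinh(ωT) = 1.720069
x(T) = p + (x₀−p)·cosh(ωT) + (ẋ₀/ω)·sinh(ωT) ⇒ p·(1 − cosh) = x(T) − x₀·cosh − (ẋ₀/ω)·sinh
numerator   = -0.0952 − (-0.0678)·1.989632 − (0.2983/4.2702)·1.720069 = -0.080460
denominator = 1 − 1.989632 = -0.989632
p = -0.080460 / -0.989632 = 0.0813

p = 0.0813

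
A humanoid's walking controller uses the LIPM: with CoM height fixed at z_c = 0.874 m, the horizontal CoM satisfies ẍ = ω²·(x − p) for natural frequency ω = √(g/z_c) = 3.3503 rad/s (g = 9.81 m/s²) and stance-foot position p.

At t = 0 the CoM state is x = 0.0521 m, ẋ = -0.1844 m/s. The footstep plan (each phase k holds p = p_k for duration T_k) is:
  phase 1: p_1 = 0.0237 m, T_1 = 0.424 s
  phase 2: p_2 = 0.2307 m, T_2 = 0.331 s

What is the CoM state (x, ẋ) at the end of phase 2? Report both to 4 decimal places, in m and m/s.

phase 1: p=0.0237, T=0.424, ωT=1.420527, cosh=2.190444, sinh=1.948858; start (x,ẋ)=(0.052100, -0.184400) → end (x,ẋ)=(-0.021356, -0.218487)
phase 2: p=0.2307, T=0.331, ωT=1.108949, cosh=1.680539, sinh=1.350633; start (x,ẋ)=(-0.021356, -0.218487) → end (x,ẋ)=(-0.280971, -1.507737)

x = -0.2810, ẋ = -1.5077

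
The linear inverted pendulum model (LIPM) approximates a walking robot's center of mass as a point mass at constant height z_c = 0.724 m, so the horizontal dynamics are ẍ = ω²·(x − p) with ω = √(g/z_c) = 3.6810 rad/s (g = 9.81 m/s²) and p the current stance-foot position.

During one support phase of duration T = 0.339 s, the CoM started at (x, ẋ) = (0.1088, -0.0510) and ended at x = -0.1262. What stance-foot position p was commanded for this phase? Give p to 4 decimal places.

ωT = 3.6810·0.339 = 1.247859; cosh(ωT) = 1.884998, sinh(ωT) = 1.597880
x(T) = p + (x₀−p)·cosh(ωT) + (ẋ₀/ω)·sinh(ωT) ⇒ p·(1 − cosh) = x(T) − x₀·cosh − (ẋ₀/ω)·sinh
numerator   = -0.1262 − (0.1088)·1.884998 − (-0.0510/3.6810)·1.597880 = -0.309149
denominator = 1 − 1.884998 = -0.884998
p = -0.309149 / -0.884998 = 0.3493

p = 0.3493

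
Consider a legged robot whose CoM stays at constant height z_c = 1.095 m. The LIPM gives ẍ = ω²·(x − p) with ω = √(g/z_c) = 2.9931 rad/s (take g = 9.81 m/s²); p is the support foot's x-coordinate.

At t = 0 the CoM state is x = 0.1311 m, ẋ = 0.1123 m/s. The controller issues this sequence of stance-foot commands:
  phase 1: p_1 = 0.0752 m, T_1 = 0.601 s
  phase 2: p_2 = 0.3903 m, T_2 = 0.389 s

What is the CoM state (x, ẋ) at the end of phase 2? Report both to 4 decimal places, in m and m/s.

phase 1: p=0.0752, T=0.601, ωT=1.798853, cosh=3.104101, sinh=2.938612; start (x,ẋ)=(0.131100, 0.112300) → end (x,ẋ)=(0.358975, 0.840262)
phase 2: p=0.3903, T=0.389, ωT=1.164316, cosh=1.757933, sinh=1.445797; start (x,ẋ)=(0.358975, 0.840262) → end (x,ẋ)=(0.741116, 1.341568)

x = 0.7411, ẋ = 1.3416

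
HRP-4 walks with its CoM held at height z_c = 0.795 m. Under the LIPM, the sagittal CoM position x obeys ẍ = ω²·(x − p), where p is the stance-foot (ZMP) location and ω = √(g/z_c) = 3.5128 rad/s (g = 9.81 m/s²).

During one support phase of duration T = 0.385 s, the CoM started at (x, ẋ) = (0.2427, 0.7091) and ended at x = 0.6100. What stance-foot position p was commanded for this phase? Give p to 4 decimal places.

ωT = 3.5128·0.385 = 1.352428; cosh(ωT) = 2.062707, sinh(ωT) = 1.804096
x(T) = p + (x₀−p)·cosh(ωT) + (ẋ₀/ω)·sinh(ωT) ⇒ p·(1 − cosh) = x(T) − x₀·cosh − (ẋ₀/ω)·sinh
numerator   = 0.6100 − (0.2427)·2.062707 − (0.7091/3.5128)·1.804096 = -0.254797
denominator = 1 − 2.062707 = -1.062707
p = -0.254797 / -1.062707 = 0.2398

p = 0.2398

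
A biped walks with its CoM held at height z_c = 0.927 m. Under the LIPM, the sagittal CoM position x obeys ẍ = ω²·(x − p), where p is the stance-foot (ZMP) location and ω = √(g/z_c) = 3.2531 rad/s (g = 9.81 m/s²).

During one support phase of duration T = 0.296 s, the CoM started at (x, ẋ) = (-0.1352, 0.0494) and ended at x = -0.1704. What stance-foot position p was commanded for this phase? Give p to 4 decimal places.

p = -0.0309

ωT = 3.2531·0.296 = 0.962918; cosh(ωT) = 1.500552, sinh(ωT) = 1.118775
x(T) = p + (x₀−p)·cosh(ωT) + (ẋ₀/ω)·sinh(ωT) ⇒ p·(1 − cosh) = x(T) − x₀·cosh − (ẋ₀/ω)·sinh
numerator   = -0.1704 − (-0.1352)·1.500552 − (0.0494/3.2531)·1.118775 = 0.015486
denominator = 1 − 1.500552 = -0.500552
p = 0.015486 / -0.500552 = -0.0309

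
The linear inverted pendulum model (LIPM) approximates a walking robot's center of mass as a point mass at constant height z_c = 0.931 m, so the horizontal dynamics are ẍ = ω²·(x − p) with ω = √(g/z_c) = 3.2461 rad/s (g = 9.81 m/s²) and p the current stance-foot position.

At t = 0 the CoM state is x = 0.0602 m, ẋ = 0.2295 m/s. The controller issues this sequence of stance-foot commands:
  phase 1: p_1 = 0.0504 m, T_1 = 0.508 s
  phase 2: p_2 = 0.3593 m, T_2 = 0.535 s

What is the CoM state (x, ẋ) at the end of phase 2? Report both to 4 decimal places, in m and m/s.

phase 1: p=0.0504, T=0.508, ωT=1.649019, cosh=2.697056, sinh=2.504817; start (x,ẋ)=(0.060200, 0.229500) → end (x,ẋ)=(0.253922, 0.698657)
phase 2: p=0.3593, T=0.535, ωT=1.736664, cosh=2.927236, sinh=2.751129; start (x,ẋ)=(0.253922, 0.698657) → end (x,ẋ)=(0.642959, 1.104065)

x = 0.6430, ẋ = 1.1041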